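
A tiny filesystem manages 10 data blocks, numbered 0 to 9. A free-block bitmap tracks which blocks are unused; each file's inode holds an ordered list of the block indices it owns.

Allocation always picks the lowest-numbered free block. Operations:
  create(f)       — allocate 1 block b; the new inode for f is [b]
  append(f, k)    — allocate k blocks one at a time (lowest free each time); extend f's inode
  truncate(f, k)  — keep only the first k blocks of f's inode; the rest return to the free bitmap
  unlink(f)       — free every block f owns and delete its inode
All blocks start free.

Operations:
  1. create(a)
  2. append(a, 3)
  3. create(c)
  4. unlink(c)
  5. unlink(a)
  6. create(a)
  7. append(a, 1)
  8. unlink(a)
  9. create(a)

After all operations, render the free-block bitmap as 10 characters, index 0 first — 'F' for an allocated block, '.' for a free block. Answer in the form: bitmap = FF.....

after create(a) → a:[0]  free=[F.........]
after append(a, 3) → a:[0, 1, 2, 3]  free=[FFFF......]
after create(c) → a:[0, 1, 2, 3], c:[4]  free=[FFFFF.....]
after unlink(c) → a:[0, 1, 2, 3]  free=[FFFF......]
after unlink(a) →   free=[..........]
after create(a) → a:[0]  free=[F.........]
after append(a, 1) → a:[0, 1]  free=[FF........]
after unlink(a) →   free=[..........]
after create(a) → a:[0]  free=[F.........]

bitmap = F.........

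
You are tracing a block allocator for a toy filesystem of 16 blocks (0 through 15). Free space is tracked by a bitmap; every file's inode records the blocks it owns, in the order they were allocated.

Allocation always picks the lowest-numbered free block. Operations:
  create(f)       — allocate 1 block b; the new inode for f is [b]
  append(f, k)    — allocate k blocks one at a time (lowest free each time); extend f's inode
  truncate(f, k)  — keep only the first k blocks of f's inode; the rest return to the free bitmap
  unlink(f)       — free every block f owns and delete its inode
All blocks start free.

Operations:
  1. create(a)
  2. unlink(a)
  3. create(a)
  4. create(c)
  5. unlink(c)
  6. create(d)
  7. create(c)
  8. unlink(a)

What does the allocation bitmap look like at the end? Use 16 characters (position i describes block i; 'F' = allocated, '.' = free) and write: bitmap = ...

  1. create(a)  ⇒  F...............  {a→[0]}
  2. unlink(a)  ⇒  ................  {}
  3. create(a)  ⇒  F...............  {a→[0]}
  4. create(c)  ⇒  FF..............  {a→[0]; c→[1]}
  5. unlink(c)  ⇒  F...............  {a→[0]}
  6. create(d)  ⇒  FF..............  {a→[0]; d→[1]}
  7. create(c)  ⇒  FFF.............  {a→[0]; c→[2]; d→[1]}
  8. unlink(a)  ⇒  .FF.............  {c→[2]; d→[1]}

bitmap = .FF.............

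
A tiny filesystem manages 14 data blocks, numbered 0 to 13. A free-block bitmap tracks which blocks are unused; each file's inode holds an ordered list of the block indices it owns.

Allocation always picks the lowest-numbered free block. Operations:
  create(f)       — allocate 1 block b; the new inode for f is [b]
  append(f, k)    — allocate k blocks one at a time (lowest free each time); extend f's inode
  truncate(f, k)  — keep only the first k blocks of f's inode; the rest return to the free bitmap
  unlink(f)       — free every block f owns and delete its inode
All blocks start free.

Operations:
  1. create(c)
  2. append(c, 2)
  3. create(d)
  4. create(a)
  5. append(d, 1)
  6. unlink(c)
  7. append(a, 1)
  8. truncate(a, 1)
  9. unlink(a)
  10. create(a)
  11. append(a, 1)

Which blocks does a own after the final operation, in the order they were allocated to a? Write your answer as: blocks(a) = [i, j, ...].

create(c): bitmap=F............. | c=[0]
append(c, 2): bitmap=FFF........... | c=[0, 1, 2]
create(d): bitmap=FFFF.......... | c=[0, 1, 2] d=[3]
create(a): bitmap=FFFFF......... | a=[4] c=[0, 1, 2] d=[3]
append(d, 1): bitmap=FFFFFF........ | a=[4] c=[0, 1, 2] d=[3, 5]
unlink(c): bitmap=...FFF........ | a=[4] d=[3, 5]
append(a, 1): bitmap=F..FFF........ | a=[4, 0] d=[3, 5]
truncate(a, 1): bitmap=...FFF........ | a=[4] d=[3, 5]
unlink(a): bitmap=...F.F........ | d=[3, 5]
create(a): bitmap=F..F.F........ | a=[0] d=[3, 5]
append(a, 1): bitmap=FF.F.F........ | a=[0, 1] d=[3, 5]

blocks(a) = [0, 1]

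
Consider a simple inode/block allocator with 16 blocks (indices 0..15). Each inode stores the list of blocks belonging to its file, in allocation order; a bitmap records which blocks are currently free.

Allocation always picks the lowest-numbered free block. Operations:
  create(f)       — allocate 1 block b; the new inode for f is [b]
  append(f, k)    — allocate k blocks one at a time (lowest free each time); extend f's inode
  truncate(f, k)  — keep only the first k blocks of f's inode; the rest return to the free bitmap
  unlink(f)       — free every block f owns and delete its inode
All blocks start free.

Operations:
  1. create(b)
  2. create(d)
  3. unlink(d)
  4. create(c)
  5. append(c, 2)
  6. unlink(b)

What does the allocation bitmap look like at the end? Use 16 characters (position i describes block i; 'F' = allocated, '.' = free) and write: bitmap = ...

[1] create(b) — b=0 (map F...............)
[2] create(d) — b=0 d=1 (map FF..............)
[3] unlink(d) — b=0 (map F...............)
[4] create(c) — b=0 c=1 (map FF..............)
[5] append(c, 2) — b=0 c=1,2,3 (map FFFF............)
[6] unlink(b) — c=1,2,3 (map .FFF............)

bitmap = .FFF............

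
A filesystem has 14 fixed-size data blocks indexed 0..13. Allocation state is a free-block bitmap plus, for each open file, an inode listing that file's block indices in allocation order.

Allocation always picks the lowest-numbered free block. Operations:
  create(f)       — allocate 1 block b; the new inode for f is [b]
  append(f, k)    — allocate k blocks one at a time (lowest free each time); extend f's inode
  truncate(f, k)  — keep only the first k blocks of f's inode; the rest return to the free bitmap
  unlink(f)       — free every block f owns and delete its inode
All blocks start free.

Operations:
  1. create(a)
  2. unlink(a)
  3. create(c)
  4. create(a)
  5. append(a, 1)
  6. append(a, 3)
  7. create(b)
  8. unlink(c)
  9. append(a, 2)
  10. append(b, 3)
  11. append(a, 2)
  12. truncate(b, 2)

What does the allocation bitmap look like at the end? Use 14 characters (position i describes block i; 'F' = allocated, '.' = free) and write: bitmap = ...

  1. create(a)  ⇒  F.............  {a→[0]}
  2. unlink(a)  ⇒  ..............  {}
  3. create(c)  ⇒  F.............  {c→[0]}
  4. create(a)  ⇒  FF............  {a→[1]; c→[0]}
  5. append(a, 1)  ⇒  FFF...........  {a→[1, 2]; c→[0]}
  6. append(a, 3)  ⇒  FFFFFF........  {a→[1, 2, 3, 4, 5]; c→[0]}
  7. create(b)  ⇒  FFFFFFF.......  {a→[1, 2, 3, 4, 5]; b→[6]; c→[0]}
  8. unlink(c)  ⇒  .FFFFFF.......  {a→[1, 2, 3, 4, 5]; b→[6]}
  9. append(a, 2)  ⇒  FFFFFFFF......  {a→[1, 2, 3, 4, 5, 0, 7]; b→[6]}
  10. append(b, 3)  ⇒  FFFFFFFFFFF...  {a→[1, 2, 3, 4, 5, 0, 7]; b→[6, 8, 9, 10]}
  11. append(a, 2)  ⇒  FFFFFFFFFFFFF.  {a→[1, 2, 3, 4, 5, 0, 7, 11, 12]; b→[6, 8, 9, 10]}
  12. truncate(b, 2)  ⇒  FFFFFFFFF..FF.  {a→[1, 2, 3, 4, 5, 0, 7, 11, 12]; b→[6, 8]}

bitmap = FFFFFFFFF..FF.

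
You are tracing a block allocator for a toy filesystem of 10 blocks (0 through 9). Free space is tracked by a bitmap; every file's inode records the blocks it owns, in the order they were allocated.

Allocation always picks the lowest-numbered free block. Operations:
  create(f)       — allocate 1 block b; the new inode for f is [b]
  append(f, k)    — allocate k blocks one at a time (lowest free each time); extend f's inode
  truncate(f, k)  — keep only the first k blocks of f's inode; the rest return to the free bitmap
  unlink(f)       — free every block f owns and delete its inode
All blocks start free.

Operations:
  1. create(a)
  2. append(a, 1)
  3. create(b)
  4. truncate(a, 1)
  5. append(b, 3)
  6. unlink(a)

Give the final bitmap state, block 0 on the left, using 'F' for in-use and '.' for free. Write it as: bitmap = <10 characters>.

bitmap = .FFFF.....

after create(a) → a:[0]  free=[F.........]
after append(a, 1) → a:[0, 1]  free=[FF........]
after create(b) → a:[0, 1], b:[2]  free=[FFF.......]
after truncate(a, 1) → a:[0], b:[2]  free=[F.F.......]
after append(b, 3) → a:[0], b:[2, 1, 3, 4]  free=[FFFFF.....]
after unlink(a) → b:[2, 1, 3, 4]  free=[.FFFF.....]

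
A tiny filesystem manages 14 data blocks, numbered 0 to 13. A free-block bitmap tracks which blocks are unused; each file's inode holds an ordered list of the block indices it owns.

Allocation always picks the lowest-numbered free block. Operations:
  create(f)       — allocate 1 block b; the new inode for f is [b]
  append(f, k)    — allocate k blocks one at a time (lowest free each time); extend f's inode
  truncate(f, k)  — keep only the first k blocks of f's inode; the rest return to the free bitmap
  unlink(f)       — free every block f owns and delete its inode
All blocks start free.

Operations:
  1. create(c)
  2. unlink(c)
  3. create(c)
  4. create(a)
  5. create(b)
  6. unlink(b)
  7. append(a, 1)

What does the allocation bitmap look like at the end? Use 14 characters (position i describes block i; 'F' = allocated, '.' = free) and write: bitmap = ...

bitmap = FFF...........

[1] create(c) — c=0 (map F.............)
[2] unlink(c) —  (map ..............)
[3] create(c) — c=0 (map F.............)
[4] create(a) — a=1 c=0 (map FF............)
[5] create(b) — a=1 b=2 c=0 (map FFF...........)
[6] unlink(b) — a=1 c=0 (map FF............)
[7] append(a, 1) — a=1,2 c=0 (map FFF...........)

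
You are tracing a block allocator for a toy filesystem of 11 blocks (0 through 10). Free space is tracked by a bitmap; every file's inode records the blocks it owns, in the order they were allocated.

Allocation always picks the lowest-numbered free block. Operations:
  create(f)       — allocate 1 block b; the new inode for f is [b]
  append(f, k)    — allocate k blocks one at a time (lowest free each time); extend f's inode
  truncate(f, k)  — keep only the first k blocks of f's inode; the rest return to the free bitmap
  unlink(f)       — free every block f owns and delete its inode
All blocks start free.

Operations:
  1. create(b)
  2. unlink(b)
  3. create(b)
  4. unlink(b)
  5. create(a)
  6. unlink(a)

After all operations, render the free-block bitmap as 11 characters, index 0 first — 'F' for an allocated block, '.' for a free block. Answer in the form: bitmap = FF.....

[1] create(b) — b=0 (map F..........)
[2] unlink(b) —  (map ...........)
[3] create(b) — b=0 (map F..........)
[4] unlink(b) —  (map ...........)
[5] create(a) — a=0 (map F..........)
[6] unlink(a) —  (map ...........)

bitmap = ...........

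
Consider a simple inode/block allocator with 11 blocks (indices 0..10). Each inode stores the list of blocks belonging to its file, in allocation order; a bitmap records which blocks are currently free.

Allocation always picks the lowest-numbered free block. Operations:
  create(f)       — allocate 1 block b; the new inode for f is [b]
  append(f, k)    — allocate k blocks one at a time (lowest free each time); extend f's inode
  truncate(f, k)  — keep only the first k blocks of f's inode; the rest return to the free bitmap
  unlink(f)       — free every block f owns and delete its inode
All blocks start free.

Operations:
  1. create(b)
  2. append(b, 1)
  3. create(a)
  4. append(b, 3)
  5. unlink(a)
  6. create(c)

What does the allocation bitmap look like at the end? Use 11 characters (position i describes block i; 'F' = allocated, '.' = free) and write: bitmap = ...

after create(b) → b:[0]  free=[F..........]
after append(b, 1) → b:[0, 1]  free=[FF.........]
after create(a) → a:[2], b:[0, 1]  free=[FFF........]
after append(b, 3) → a:[2], b:[0, 1, 3, 4, 5]  free=[FFFFFF.....]
after unlink(a) → b:[0, 1, 3, 4, 5]  free=[FF.FFF.....]
after create(c) → b:[0, 1, 3, 4, 5], c:[2]  free=[FFFFFF.....]

bitmap = FFFFFF.....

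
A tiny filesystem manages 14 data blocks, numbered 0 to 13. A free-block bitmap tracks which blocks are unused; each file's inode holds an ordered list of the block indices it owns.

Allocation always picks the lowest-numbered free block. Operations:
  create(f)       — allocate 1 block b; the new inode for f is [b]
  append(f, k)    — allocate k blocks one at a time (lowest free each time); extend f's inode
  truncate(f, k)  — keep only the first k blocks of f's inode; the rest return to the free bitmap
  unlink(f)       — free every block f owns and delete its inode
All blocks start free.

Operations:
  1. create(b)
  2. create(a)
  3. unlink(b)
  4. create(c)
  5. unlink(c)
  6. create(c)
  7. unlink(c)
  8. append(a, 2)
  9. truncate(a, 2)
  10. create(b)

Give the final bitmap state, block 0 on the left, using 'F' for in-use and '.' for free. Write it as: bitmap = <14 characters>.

bitmap = FFF...........

[1] create(b) — b=0 (map F.............)
[2] create(a) — a=1 b=0 (map FF............)
[3] unlink(b) — a=1 (map .F............)
[4] create(c) — a=1 c=0 (map FF............)
[5] unlink(c) — a=1 (map .F............)
[6] create(c) — a=1 c=0 (map FF............)
[7] unlink(c) — a=1 (map .F............)
[8] append(a, 2) — a=1,0,2 (map FFF...........)
[9] truncate(a, 2) — a=1,0 (map FF............)
[10] create(b) — a=1,0 b=2 (map FFF...........)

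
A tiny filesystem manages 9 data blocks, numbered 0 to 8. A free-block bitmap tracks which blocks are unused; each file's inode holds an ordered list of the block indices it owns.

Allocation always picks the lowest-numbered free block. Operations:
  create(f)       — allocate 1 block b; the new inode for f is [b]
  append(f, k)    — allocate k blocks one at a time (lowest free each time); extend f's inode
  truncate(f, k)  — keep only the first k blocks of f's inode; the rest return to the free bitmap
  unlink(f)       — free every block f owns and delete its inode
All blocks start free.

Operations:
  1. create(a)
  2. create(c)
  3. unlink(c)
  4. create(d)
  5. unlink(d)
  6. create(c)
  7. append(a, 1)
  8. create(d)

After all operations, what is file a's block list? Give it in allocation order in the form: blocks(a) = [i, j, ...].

blocks(a) = [0, 2]

create(a): bitmap=F........ | a=[0]
create(c): bitmap=FF....... | a=[0] c=[1]
unlink(c): bitmap=F........ | a=[0]
create(d): bitmap=FF....... | a=[0] d=[1]
unlink(d): bitmap=F........ | a=[0]
create(c): bitmap=FF....... | a=[0] c=[1]
append(a, 1): bitmap=FFF...... | a=[0, 2] c=[1]
create(d): bitmap=FFFF..... | a=[0, 2] c=[1] d=[3]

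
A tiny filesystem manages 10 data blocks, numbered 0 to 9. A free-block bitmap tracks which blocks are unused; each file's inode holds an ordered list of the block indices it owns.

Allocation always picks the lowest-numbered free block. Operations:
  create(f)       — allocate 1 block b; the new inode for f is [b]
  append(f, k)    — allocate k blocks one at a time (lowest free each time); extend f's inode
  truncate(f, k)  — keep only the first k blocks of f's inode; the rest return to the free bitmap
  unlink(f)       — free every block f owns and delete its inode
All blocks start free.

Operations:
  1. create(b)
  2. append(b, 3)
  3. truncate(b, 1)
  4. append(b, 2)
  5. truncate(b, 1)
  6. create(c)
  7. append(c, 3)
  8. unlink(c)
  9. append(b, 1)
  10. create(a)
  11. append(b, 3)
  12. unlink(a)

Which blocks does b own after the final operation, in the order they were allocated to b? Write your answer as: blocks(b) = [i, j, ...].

blocks(b) = [0, 1, 3, 4, 5]

create(b): bitmap=F......... | b=[0]
append(b, 3): bitmap=FFFF...... | b=[0, 1, 2, 3]
truncate(b, 1): bitmap=F......... | b=[0]
append(b, 2): bitmap=FFF....... | b=[0, 1, 2]
truncate(b, 1): bitmap=F......... | b=[0]
create(c): bitmap=FF........ | b=[0] c=[1]
append(c, 3): bitmap=FFFFF..... | b=[0] c=[1, 2, 3, 4]
unlink(c): bitmap=F......... | b=[0]
append(b, 1): bitmap=FF........ | b=[0, 1]
create(a): bitmap=FFF....... | a=[2] b=[0, 1]
append(b, 3): bitmap=FFFFFF.... | a=[2] b=[0, 1, 3, 4, 5]
unlink(a): bitmap=FF.FFF.... | b=[0, 1, 3, 4, 5]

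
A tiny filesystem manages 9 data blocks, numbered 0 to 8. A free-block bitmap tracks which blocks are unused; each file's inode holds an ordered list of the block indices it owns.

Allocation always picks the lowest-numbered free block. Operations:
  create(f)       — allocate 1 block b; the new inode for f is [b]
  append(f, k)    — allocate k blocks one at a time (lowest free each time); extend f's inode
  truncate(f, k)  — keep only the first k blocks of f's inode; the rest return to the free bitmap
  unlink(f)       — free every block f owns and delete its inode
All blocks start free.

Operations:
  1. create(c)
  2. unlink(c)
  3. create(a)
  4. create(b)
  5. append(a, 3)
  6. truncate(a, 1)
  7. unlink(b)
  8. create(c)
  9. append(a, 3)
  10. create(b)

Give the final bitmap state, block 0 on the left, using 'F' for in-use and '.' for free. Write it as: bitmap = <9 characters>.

bitmap = FFFFFF...

[1] create(c) — c=0 (map F........)
[2] unlink(c) —  (map .........)
[3] create(a) — a=0 (map F........)
[4] create(b) — a=0 b=1 (map FF.......)
[5] append(a, 3) — a=0,2,3,4 b=1 (map FFFFF....)
[6] truncate(a, 1) — a=0 b=1 (map FF.......)
[7] unlink(b) — a=0 (map F........)
[8] create(c) — a=0 c=1 (map FF.......)
[9] append(a, 3) — a=0,2,3,4 c=1 (map FFFFF....)
[10] create(b) — a=0,2,3,4 b=5 c=1 (map FFFFFF...)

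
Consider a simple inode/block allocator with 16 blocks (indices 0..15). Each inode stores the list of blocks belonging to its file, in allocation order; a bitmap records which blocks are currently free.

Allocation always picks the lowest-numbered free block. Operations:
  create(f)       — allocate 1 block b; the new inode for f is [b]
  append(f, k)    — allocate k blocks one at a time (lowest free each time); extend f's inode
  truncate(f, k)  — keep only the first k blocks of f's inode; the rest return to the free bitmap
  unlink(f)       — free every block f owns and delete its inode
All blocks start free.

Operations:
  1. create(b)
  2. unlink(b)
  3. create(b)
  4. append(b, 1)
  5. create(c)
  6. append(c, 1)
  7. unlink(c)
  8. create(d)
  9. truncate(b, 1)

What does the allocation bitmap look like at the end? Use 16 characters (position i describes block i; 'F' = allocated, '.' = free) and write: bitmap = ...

bitmap = F.F.............

  1. create(b)  ⇒  F...............  {b→[0]}
  2. unlink(b)  ⇒  ................  {}
  3. create(b)  ⇒  F...............  {b→[0]}
  4. append(b, 1)  ⇒  FF..............  {b→[0, 1]}
  5. create(c)  ⇒  FFF.............  {b→[0, 1]; c→[2]}
  6. append(c, 1)  ⇒  FFFF............  {b→[0, 1]; c→[2, 3]}
  7. unlink(c)  ⇒  FF..............  {b→[0, 1]}
  8. create(d)  ⇒  FFF.............  {b→[0, 1]; d→[2]}
  9. truncate(b, 1)  ⇒  F.F.............  {b→[0]; d→[2]}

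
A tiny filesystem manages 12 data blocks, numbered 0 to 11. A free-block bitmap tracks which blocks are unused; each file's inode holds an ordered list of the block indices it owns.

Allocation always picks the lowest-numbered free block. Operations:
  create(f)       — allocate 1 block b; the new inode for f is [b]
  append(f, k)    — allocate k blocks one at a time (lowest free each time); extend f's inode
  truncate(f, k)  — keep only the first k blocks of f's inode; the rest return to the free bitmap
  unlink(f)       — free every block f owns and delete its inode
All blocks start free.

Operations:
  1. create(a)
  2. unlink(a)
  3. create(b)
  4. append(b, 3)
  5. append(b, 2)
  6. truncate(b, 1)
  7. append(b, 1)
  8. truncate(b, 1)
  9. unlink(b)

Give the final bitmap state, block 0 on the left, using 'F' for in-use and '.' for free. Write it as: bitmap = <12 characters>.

bitmap = ............

[1] create(a) — a=0 (map F...........)
[2] unlink(a) —  (map ............)
[3] create(b) — b=0 (map F...........)
[4] append(b, 3) — b=0,1,2,3 (map FFFF........)
[5] append(b, 2) — b=0,1,2,3,4,5 (map FFFFFF......)
[6] truncate(b, 1) — b=0 (map F...........)
[7] append(b, 1) — b=0,1 (map FF..........)
[8] truncate(b, 1) — b=0 (map F...........)
[9] unlink(b) —  (map ............)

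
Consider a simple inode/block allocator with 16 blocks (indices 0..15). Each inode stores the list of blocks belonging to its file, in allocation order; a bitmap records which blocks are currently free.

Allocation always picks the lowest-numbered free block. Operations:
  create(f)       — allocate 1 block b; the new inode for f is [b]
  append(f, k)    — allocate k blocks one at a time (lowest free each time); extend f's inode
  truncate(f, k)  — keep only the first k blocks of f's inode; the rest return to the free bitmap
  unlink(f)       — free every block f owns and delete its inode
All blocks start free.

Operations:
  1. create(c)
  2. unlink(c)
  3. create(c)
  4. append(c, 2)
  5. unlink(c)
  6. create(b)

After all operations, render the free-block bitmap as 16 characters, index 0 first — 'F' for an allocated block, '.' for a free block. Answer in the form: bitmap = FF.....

[1] create(c) — c=0 (map F...............)
[2] unlink(c) —  (map ................)
[3] create(c) — c=0 (map F...............)
[4] append(c, 2) — c=0,1,2 (map FFF.............)
[5] unlink(c) —  (map ................)
[6] create(b) — b=0 (map F...............)

bitmap = F...............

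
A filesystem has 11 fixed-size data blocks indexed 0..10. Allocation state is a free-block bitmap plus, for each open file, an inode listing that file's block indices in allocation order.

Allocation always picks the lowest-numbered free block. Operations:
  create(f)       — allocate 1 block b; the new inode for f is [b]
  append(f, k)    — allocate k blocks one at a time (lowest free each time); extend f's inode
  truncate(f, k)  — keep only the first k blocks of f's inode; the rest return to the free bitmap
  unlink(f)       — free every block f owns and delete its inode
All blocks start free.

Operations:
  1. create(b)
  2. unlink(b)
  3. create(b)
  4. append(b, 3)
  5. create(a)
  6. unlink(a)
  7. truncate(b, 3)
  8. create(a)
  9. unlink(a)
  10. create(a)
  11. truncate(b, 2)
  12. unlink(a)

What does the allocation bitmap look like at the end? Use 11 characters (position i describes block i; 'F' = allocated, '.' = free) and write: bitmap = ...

bitmap = FF.........

create(b): bitmap=F.......... | b=[0]
unlink(b): bitmap=........... | 
create(b): bitmap=F.......... | b=[0]
append(b, 3): bitmap=FFFF....... | b=[0, 1, 2, 3]
create(a): bitmap=FFFFF...... | a=[4] b=[0, 1, 2, 3]
unlink(a): bitmap=FFFF....... | b=[0, 1, 2, 3]
truncate(b, 3): bitmap=FFF........ | b=[0, 1, 2]
create(a): bitmap=FFFF....... | a=[3] b=[0, 1, 2]
unlink(a): bitmap=FFF........ | b=[0, 1, 2]
create(a): bitmap=FFFF....... | a=[3] b=[0, 1, 2]
truncate(b, 2): bitmap=FF.F....... | a=[3] b=[0, 1]
unlink(a): bitmap=FF......... | b=[0, 1]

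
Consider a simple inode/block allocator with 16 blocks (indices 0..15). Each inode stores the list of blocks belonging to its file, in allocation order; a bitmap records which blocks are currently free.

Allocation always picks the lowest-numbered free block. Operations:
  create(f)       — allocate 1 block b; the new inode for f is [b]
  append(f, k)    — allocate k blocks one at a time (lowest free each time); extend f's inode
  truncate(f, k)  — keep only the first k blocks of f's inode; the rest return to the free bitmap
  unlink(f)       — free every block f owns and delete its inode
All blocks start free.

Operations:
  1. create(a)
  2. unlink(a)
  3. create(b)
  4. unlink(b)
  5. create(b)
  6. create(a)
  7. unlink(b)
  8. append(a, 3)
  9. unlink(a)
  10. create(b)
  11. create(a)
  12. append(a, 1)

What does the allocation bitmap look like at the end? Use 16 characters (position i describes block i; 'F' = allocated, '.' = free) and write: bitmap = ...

bitmap = FFF.............

[1] create(a) — a=0 (map F...............)
[2] unlink(a) —  (map ................)
[3] create(b) — b=0 (map F...............)
[4] unlink(b) —  (map ................)
[5] create(b) — b=0 (map F...............)
[6] create(a) — a=1 b=0 (map FF..............)
[7] unlink(b) — a=1 (map .F..............)
[8] append(a, 3) — a=1,0,2,3 (map FFFF............)
[9] unlink(a) —  (map ................)
[10] create(b) — b=0 (map F...............)
[11] create(a) — a=1 b=0 (map FF..............)
[12] append(a, 1) — a=1,2 b=0 (map FFF.............)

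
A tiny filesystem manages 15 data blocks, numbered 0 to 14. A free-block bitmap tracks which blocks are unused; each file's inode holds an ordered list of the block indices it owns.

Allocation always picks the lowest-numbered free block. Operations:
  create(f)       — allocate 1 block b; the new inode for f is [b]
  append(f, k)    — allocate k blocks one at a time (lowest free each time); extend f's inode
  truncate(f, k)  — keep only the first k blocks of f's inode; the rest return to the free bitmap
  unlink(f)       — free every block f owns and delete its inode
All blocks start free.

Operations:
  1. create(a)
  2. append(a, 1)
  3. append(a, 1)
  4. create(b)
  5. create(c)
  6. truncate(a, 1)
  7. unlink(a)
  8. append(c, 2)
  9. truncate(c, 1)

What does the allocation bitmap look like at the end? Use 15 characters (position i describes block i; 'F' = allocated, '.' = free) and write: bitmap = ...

bitmap = ...FF..........

create(a): bitmap=F.............. | a=[0]
append(a, 1): bitmap=FF............. | a=[0, 1]
append(a, 1): bitmap=FFF............ | a=[0, 1, 2]
create(b): bitmap=FFFF........... | a=[0, 1, 2] b=[3]
create(c): bitmap=FFFFF.......... | a=[0, 1, 2] b=[3] c=[4]
truncate(a, 1): bitmap=F..FF.......... | a=[0] b=[3] c=[4]
unlink(a): bitmap=...FF.......... | b=[3] c=[4]
append(c, 2): bitmap=FF.FF.......... | b=[3] c=[4, 0, 1]
truncate(c, 1): bitmap=...FF.......... | b=[3] c=[4]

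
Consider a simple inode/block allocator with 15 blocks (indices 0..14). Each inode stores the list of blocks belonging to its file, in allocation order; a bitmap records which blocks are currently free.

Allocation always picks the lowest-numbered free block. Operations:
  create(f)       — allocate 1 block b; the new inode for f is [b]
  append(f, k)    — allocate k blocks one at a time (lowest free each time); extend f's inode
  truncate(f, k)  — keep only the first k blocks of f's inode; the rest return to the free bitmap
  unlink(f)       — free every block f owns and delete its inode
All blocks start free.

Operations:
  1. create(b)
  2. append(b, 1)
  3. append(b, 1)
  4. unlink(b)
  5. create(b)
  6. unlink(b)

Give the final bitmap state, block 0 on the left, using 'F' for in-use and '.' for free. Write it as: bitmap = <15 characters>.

create(b): bitmap=F.............. | b=[0]
append(b, 1): bitmap=FF............. | b=[0, 1]
append(b, 1): bitmap=FFF............ | b=[0, 1, 2]
unlink(b): bitmap=............... | 
create(b): bitmap=F.............. | b=[0]
unlink(b): bitmap=............... | 

bitmap = ...............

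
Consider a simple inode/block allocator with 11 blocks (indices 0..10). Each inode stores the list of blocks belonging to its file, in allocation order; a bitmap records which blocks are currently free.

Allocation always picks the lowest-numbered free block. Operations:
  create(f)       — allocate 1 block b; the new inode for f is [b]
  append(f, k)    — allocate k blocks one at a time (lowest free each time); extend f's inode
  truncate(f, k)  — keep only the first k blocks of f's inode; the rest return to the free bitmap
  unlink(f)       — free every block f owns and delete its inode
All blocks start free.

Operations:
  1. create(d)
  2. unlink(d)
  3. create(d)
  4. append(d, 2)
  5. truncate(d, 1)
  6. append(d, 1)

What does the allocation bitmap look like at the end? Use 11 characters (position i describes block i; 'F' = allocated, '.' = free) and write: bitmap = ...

bitmap = FF.........

[1] create(d) — d=0 (map F..........)
[2] unlink(d) —  (map ...........)
[3] create(d) — d=0 (map F..........)
[4] append(d, 2) — d=0,1,2 (map FFF........)
[5] truncate(d, 1) — d=0 (map F..........)
[6] append(d, 1) — d=0,1 (map FF.........)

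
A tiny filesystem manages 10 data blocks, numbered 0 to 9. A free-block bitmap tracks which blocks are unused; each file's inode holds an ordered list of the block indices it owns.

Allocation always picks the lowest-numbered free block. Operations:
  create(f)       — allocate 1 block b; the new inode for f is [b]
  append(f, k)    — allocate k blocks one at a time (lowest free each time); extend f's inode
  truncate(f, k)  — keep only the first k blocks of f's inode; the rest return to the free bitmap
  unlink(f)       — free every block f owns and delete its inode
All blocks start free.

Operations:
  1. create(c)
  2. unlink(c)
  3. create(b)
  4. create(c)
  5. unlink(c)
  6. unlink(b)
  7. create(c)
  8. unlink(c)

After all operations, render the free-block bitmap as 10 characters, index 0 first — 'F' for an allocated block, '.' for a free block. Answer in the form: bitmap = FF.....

  1. create(c)  ⇒  F.........  {c→[0]}
  2. unlink(c)  ⇒  ..........  {}
  3. create(b)  ⇒  F.........  {b→[0]}
  4. create(c)  ⇒  FF........  {b→[0]; c→[1]}
  5. unlink(c)  ⇒  F.........  {b→[0]}
  6. unlink(b)  ⇒  ..........  {}
  7. create(c)  ⇒  F.........  {c→[0]}
  8. unlink(c)  ⇒  ..........  {}

bitmap = ..........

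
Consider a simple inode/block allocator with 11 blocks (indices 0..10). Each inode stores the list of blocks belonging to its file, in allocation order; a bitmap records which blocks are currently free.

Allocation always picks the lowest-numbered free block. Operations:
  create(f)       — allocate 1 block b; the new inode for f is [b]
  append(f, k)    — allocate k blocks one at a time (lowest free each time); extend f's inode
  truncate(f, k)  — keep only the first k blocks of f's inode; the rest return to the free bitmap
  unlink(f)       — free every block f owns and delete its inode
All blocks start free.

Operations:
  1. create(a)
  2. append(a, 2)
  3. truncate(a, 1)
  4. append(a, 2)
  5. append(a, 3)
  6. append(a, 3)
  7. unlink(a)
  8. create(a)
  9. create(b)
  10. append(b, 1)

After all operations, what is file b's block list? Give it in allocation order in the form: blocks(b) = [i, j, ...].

  1. create(a)  ⇒  F..........  {a→[0]}
  2. append(a, 2)  ⇒  FFF........  {a→[0, 1, 2]}
  3. truncate(a, 1)  ⇒  F..........  {a→[0]}
  4. append(a, 2)  ⇒  FFF........  {a→[0, 1, 2]}
  5. append(a, 3)  ⇒  FFFFFF.....  {a→[0, 1, 2, 3, 4, 5]}
  6. append(a, 3)  ⇒  FFFFFFFFF..  {a→[0, 1, 2, 3, 4, 5, 6, 7, 8]}
  7. unlink(a)  ⇒  ...........  {}
  8. create(a)  ⇒  F..........  {a→[0]}
  9. create(b)  ⇒  FF.........  {a→[0]; b→[1]}
  10. append(b, 1)  ⇒  FFF........  {a→[0]; b→[1, 2]}

blocks(b) = [1, 2]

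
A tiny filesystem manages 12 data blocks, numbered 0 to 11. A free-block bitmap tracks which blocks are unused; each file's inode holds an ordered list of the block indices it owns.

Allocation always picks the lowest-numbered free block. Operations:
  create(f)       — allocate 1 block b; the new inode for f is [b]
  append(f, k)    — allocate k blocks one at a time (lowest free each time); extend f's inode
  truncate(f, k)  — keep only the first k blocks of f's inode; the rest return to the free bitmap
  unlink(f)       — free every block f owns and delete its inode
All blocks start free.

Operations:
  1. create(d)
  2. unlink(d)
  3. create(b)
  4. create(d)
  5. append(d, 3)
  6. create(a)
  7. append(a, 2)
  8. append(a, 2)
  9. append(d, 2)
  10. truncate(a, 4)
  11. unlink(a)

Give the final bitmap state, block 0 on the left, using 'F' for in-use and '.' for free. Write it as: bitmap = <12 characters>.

bitmap = FFFFF.....FF

[1] create(d) — d=0 (map F...........)
[2] unlink(d) —  (map ............)
[3] create(b) — b=0 (map F...........)
[4] create(d) — b=0 d=1 (map FF..........)
[5] append(d, 3) — b=0 d=1,2,3,4 (map FFFFF.......)
[6] create(a) — a=5 b=0 d=1,2,3,4 (map FFFFFF......)
[7] append(a, 2) — a=5,6,7 b=0 d=1,2,3,4 (map FFFFFFFF....)
[8] append(a, 2) — a=5,6,7,8,9 b=0 d=1,2,3,4 (map FFFFFFFFFF..)
[9] append(d, 2) — a=5,6,7,8,9 b=0 d=1,2,3,4,10,11 (map FFFFFFFFFFFF)
[10] truncate(a, 4) — a=5,6,7,8 b=0 d=1,2,3,4,10,11 (map FFFFFFFFF.FF)
[11] unlink(a) — b=0 d=1,2,3,4,10,11 (map FFFFF.....FF)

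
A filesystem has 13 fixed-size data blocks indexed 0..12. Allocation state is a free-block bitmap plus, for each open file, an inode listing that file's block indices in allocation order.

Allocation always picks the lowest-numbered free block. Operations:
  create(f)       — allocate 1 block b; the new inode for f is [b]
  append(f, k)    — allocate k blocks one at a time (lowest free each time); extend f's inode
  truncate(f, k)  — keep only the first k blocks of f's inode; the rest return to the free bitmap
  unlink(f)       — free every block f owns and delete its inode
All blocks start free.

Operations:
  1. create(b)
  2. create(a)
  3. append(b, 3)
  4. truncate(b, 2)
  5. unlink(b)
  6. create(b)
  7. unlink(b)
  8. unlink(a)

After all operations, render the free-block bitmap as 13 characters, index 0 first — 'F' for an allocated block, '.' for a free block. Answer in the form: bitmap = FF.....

bitmap = .............

  1. create(b)  ⇒  F............  {b→[0]}
  2. create(a)  ⇒  FF...........  {a→[1]; b→[0]}
  3. append(b, 3)  ⇒  FFFFF........  {a→[1]; b→[0, 2, 3, 4]}
  4. truncate(b, 2)  ⇒  FFF..........  {a→[1]; b→[0, 2]}
  5. unlink(b)  ⇒  .F...........  {a→[1]}
  6. create(b)  ⇒  FF...........  {a→[1]; b→[0]}
  7. unlink(b)  ⇒  .F...........  {a→[1]}
  8. unlink(a)  ⇒  .............  {}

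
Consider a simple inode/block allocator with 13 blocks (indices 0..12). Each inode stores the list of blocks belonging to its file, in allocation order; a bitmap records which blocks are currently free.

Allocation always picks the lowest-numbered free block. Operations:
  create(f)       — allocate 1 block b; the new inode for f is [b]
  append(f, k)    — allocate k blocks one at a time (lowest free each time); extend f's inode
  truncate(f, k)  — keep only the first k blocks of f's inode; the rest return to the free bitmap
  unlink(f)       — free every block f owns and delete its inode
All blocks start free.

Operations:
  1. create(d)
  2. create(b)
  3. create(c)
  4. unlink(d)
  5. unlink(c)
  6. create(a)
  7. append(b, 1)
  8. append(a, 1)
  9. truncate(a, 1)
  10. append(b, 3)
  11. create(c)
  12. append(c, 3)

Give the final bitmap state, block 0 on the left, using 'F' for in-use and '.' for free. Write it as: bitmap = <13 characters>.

bitmap = FFFFFFFFFF...

create(d): bitmap=F............ | d=[0]
create(b): bitmap=FF........... | b=[1] d=[0]
create(c): bitmap=FFF.......... | b=[1] c=[2] d=[0]
unlink(d): bitmap=.FF.......... | b=[1] c=[2]
unlink(c): bitmap=.F........... | b=[1]
create(a): bitmap=FF........... | a=[0] b=[1]
append(b, 1): bitmap=FFF.......... | a=[0] b=[1, 2]
append(a, 1): bitmap=FFFF......... | a=[0, 3] b=[1, 2]
truncate(a, 1): bitmap=FFF.......... | a=[0] b=[1, 2]
append(b, 3): bitmap=FFFFFF....... | a=[0] b=[1, 2, 3, 4, 5]
create(c): bitmap=FFFFFFF...... | a=[0] b=[1, 2, 3, 4, 5] c=[6]
append(c, 3): bitmap=FFFFFFFFFF... | a=[0] b=[1, 2, 3, 4, 5] c=[6, 7, 8, 9]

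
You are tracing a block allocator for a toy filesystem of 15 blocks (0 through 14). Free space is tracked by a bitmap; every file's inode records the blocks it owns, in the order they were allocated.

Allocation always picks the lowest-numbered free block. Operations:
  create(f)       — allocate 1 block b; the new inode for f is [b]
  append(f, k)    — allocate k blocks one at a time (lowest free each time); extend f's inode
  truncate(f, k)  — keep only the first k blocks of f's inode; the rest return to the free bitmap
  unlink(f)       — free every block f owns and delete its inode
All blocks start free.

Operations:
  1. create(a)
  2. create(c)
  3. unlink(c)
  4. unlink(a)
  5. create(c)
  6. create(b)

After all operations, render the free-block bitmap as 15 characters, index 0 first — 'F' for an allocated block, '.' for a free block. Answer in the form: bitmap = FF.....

bitmap = FF.............

after create(a) → a:[0]  free=[F..............]
after create(c) → a:[0], c:[1]  free=[FF.............]
after unlink(c) → a:[0]  free=[F..............]
after unlink(a) →   free=[...............]
after create(c) → c:[0]  free=[F..............]
after create(b) → b:[1], c:[0]  free=[FF.............]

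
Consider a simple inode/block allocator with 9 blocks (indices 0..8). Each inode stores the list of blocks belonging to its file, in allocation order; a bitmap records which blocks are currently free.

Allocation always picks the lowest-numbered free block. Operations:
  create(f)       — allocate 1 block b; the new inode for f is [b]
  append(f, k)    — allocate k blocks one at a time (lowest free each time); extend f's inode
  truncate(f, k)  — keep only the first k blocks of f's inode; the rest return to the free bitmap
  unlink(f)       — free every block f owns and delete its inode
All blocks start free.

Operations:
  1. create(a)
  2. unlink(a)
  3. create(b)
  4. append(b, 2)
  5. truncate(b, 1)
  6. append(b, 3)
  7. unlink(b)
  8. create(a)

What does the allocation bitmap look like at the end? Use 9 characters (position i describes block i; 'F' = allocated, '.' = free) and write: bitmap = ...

  1. create(a)  ⇒  F........  {a→[0]}
  2. unlink(a)  ⇒  .........  {}
  3. create(b)  ⇒  F........  {b→[0]}
  4. append(b, 2)  ⇒  FFF......  {b→[0, 1, 2]}
  5. truncate(b, 1)  ⇒  F........  {b→[0]}
  6. append(b, 3)  ⇒  FFFF.....  {b→[0, 1, 2, 3]}
  7. unlink(b)  ⇒  .........  {}
  8. create(a)  ⇒  F........  {a→[0]}

bitmap = F........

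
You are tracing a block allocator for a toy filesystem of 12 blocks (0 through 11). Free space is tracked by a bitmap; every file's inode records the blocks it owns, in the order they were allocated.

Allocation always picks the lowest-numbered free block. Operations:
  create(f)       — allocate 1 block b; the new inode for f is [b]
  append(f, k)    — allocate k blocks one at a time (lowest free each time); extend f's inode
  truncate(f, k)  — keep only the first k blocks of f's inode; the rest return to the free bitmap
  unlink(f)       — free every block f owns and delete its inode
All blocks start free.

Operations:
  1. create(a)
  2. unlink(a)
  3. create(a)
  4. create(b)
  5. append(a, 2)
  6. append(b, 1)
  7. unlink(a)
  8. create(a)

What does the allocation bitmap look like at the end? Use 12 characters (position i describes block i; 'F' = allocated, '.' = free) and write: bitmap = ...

  1. create(a)  ⇒  F...........  {a→[0]}
  2. unlink(a)  ⇒  ............  {}
  3. create(a)  ⇒  F...........  {a→[0]}
  4. create(b)  ⇒  FF..........  {a→[0]; b→[1]}
  5. append(a, 2)  ⇒  FFFF........  {a→[0, 2, 3]; b→[1]}
  6. append(b, 1)  ⇒  FFFFF.......  {a→[0, 2, 3]; b→[1, 4]}
  7. unlink(a)  ⇒  .F..F.......  {b→[1, 4]}
  8. create(a)  ⇒  FF..F.......  {a→[0]; b→[1, 4]}

bitmap = FF..F.......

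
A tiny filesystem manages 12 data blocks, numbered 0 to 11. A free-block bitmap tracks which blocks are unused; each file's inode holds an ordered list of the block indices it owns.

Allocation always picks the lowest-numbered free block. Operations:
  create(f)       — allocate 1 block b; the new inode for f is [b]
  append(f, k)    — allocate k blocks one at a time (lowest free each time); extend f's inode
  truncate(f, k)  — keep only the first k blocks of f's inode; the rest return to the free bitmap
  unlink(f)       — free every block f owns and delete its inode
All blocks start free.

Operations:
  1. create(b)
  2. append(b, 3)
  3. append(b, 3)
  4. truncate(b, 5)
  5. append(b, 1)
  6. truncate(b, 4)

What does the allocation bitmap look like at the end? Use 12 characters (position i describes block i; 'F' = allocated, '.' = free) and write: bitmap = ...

  1. create(b)  ⇒  F...........  {b→[0]}
  2. append(b, 3)  ⇒  FFFF........  {b→[0, 1, 2, 3]}
  3. append(b, 3)  ⇒  FFFFFFF.....  {b→[0, 1, 2, 3, 4, 5, 6]}
  4. truncate(b, 5)  ⇒  FFFFF.......  {b→[0, 1, 2, 3, 4]}
  5. append(b, 1)  ⇒  FFFFFF......  {b→[0, 1, 2, 3, 4, 5]}
  6. truncate(b, 4)  ⇒  FFFF........  {b→[0, 1, 2, 3]}

bitmap = FFFF........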